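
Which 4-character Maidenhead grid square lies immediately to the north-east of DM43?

Longitude square 4; +1 → 5.
Latitude square 3; +1 → 4.

DM54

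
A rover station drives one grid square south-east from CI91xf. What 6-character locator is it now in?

Longitude subsquare x = 23; +1 → 24, wraps to 0 = a, carry into square.
Longitude square 9; +1 → 10, wraps to 0, carry into field.
Longitude field C = 2; +1 → 3 = D.
Latitude subsquare f = 5; −1 → 4 = e.

DI01ae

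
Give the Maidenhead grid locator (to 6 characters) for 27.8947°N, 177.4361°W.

Offset from 180°W / 90°S: lon 2.5639°, lat 117.8947°.
Field: 2.5639/20 → 0 → A, 117.8947/10 → 11 → L; chars AL.
Square: 2.5639/2 → 1, 7.8947/1 → 7; chars 17.
Subsquare: 0.5639/0.0833333 → 6 → g, 0.8947/0.0416667 → 21 → v; chars gv.

AL17gv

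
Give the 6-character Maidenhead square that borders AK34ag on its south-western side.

Longitude subsquare a = 0; −1 → -1, wraps to 23 = x, carry into square.
Longitude square 3; −1 → 2.
Latitude subsquare g = 6; −1 → 5 = f.

AK24xf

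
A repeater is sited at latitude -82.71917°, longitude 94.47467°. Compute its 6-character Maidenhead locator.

NA77fg

Offset from 180°W / 90°S: lon 274.4747°, lat 7.2808°.
Field: 274.4747/20 → 13 → N, 7.2808/10 → 0 → A; chars NA.
Square: 14.4747/2 → 7, 7.2808/1 → 7; chars 77.
Subsquare: 0.4747/0.0833333 → 5 → f, 0.2808/0.0416667 → 6 → g; chars fg.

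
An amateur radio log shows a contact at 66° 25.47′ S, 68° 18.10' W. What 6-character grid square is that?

Shift to the Maidenhead origin (180°W, 90°S): lon 111.6983, lat 23.5755.
Field (20°×10°, letters A–R): 111.6983/20 → 5 → F, 23.5755/10 → 2 → C; chars FC.
Square (2°×1°, digits 0–9): 11.6983/2 → 5, 3.5755/1 → 3; chars 53.
Subsquare (5′×2.5′, letters a–x): 1.6983/0.0833333 → 20 → u, 0.5755/0.0416667 → 13 → n; chars un.

FC53un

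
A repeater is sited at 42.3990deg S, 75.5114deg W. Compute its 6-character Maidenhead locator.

Add 180° to longitude and 90° to latitude: 104.4886, 47.6010.
Field: 104.4886/20 → 5 → F, 47.6010/10 → 4 → E; chars FE.
Square: 4.4886/2 → 2, 7.6010/1 → 7; chars 27.
Subsquare: 0.4886/0.0833333 → 5 → f, 0.6010/0.0416667 → 14 → o; chars fo.

FE27fo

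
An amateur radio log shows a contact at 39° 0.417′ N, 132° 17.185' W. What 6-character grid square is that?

CM39ua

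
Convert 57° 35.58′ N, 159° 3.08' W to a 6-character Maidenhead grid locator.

BO07lo

Shift to the Maidenhead origin (180°W, 90°S): lon 20.9487, lat 147.5930.
Field: 20.9487/20 → 1 → B, 147.5930/10 → 14 → O; chars BO.
Square: 0.9487/2 → 0, 7.5930/1 → 7; chars 07.
Subsquare: 0.9487/0.0833333 → 11 → l, 0.5930/0.0416667 → 14 → o; chars lo.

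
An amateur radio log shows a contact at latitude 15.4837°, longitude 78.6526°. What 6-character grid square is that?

Offset from 180°W / 90°S: lon 258.6526°, lat 105.4837°.
Field: lon ⌊258.6526/20⌋ = 12 → M; lat ⌊105.4837/10⌋ = 10 → K.
Square: lon ⌊18.6526/2⌋ = 9; lat ⌊5.4837/1⌋ = 5.
Subsquare: lon ⌊0.6526/0.0833333⌋ = 7 → h; lat ⌊0.4837/0.0416667⌋ = 11 → l.

MK95hl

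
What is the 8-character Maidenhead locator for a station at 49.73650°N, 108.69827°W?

DN59pr66

Shift to the Maidenhead origin (180°W, 90°S): lon 71.30173, lat 139.73650.
Field (20°×10°, letters A–R): 71.30173/20 → 3 → D, 139.73650/10 → 13 → N; chars DN.
Square (2°×1°, digits 0–9): 11.30173/2 → 5, 9.73650/1 → 9; chars 59.
Subsquare (5′×2.5′, letters a–x): 1.30173/0.0833333 → 15 → p, 0.73650/0.0416667 → 17 → r; chars pr.
Extended square (30″×15″, digits 0–9): 0.05173/0.00833333 → 6, 0.02817/0.00416667 → 6; chars 66.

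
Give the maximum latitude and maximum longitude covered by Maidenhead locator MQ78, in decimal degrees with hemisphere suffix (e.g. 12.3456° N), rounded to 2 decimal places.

Field M=12, Q=16: +12·20° lon, +16·10° lat → SW at lon 60°, lat 70°.
Square 7, 8: +7·2° lon, +8·1° lat → SW at lon 74°, lat 78°.
Cell spans 2° lon × 1° lat. NE corner is SW corner plus one full cell.
latitude 79.00° N, longitude 76.00° E.

79.00° N, 76.00° E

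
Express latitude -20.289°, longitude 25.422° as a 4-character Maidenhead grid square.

KG29

Offset from 180°W / 90°S: lon 205.42°, lat 69.71°.
Field (20°×10°, letters A–R): 205.42/20 → 10 → K, 69.71/10 → 6 → G; chars KG.
Square (2°×1°, digits 0–9): 5.42/2 → 2, 9.71/1 → 9; chars 29.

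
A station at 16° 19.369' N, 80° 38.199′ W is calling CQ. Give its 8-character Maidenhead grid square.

Add 180° to longitude and 90° to latitude: 99.36335, 106.32282.
Field (20°×10°, letters A–R): 99.36335/20 → 4 → E, 106.32282/10 → 10 → K; chars EK.
Square (2°×1°, digits 0–9): 19.36335/2 → 9, 6.32282/1 → 6; chars 96.
Subsquare (5′×2.5′, letters a–x): 1.36335/0.0833333 → 16 → q, 0.32282/0.0416667 → 7 → h; chars qh.
Extended square (30″×15″, digits 0–9): 0.03002/0.00833333 → 3, 0.03115/0.00416667 → 7; chars 37.

EK96qh37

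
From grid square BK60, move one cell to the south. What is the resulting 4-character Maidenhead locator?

BJ69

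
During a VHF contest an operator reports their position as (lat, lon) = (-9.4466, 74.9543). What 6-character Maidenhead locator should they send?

MI70ln

Add 180° to longitude and 90° to latitude: 254.9543, 80.5534.
Field (20°×10°, letters A–R): lon ⌊254.9543/20⌋ = 12 → M; lat ⌊80.5534/10⌋ = 8 → I.
Square (2°×1°, digits 0–9): lon ⌊14.9543/2⌋ = 7; lat ⌊0.5534/1⌋ = 0.
Subsquare (5′×2.5′, letters a–x): lon ⌊0.9543/0.0833333⌋ = 11 → l; lat ⌊0.5534/0.0416667⌋ = 13 → n.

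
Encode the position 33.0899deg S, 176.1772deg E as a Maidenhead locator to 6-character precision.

RF86cv

Offset from 180°W / 90°S: lon 356.1772°, lat 56.9101°.
Field (20°×10°, letters A–R): lon ⌊356.1772/20⌋ = 17 → R; lat ⌊56.9101/10⌋ = 5 → F.
Square (2°×1°, digits 0–9): lon ⌊16.1772/2⌋ = 8; lat ⌊6.9101/1⌋ = 6.
Subsquare (5′×2.5′, letters a–x): lon ⌊0.1772/0.0833333⌋ = 2 → c; lat ⌊0.9101/0.0416667⌋ = 21 → v.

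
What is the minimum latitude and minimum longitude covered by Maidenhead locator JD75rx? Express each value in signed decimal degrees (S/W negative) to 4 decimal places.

Field J=9, D=3: +9·20° lon, +3·10° lat → SW at lon 0°, lat -60°.
Square 7, 5: +7·2° lon, +5·1° lat → SW at lon 14°, lat -55°.
Subsquare r=17, x=23: +17·0.0833333° lon, +23·0.0416667° lat → SW at lon 15.4167°, lat -54.0417°.
latitude -54.0417, longitude 15.4167.

-54.0417, 15.4167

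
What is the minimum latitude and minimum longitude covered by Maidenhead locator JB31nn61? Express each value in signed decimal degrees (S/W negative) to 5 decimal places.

Field J=9, B=1: +9·20° lon, +1·10° lat → SW at lon 0°, lat -80°.
Square 3, 1: +3·2° lon, +1·1° lat → SW at lon 6°, lat -79°.
Subsquare n=13, n=13: +13·0.0833333° lon, +13·0.0416667° lat → SW at lon 7.08333°, lat -78.4583°.
Extended square 6, 1: +6·0.00833333° lon, +1·0.00416667° lat → SW at lon 7.13333°, lat -78.4542°.
latitude -78.45417, longitude 7.13333.

-78.45417, 7.13333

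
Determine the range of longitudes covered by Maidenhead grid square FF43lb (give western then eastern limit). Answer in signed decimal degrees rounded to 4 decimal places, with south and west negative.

-71.0833, -71.0000

Field F=5, F=5: +5·20° lon, +5·10° lat → SW at lon -80°, lat -40°.
Square 4, 3: +4·2° lon, +3·1° lat → SW at lon -72°, lat -37°.
Subsquare l=11, b=1: +11·0.0833333° lon, +1·0.0416667° lat → SW at lon -71.0833°, lat -36.9583°.
Cell spans 0.0833333° lon × 0.0416667° lat.
west -71.0833, east -71.0000.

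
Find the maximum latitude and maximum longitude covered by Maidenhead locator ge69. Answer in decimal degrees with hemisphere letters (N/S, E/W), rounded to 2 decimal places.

40.00° S, 46.00° W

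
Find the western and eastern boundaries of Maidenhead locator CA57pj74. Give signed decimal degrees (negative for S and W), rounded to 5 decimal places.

-128.69167, -128.68333

Field C=2, A=0: +2·20° lon, +0·10° lat → SW at lon -140°, lat -90°.
Square 5, 7: +5·2° lon, +7·1° lat → SW at lon -130°, lat -83°.
Subsquare p=15, j=9: +15·0.0833333° lon, +9·0.0416667° lat → SW at lon -128.75°, lat -82.625°.
Extended square 7, 4: +7·0.00833333° lon, +4·0.00416667° lat → SW at lon -128.692°, lat -82.6083°.
Cell spans 0.00833333° lon × 0.00416667° lat.
west -128.69167, east -128.68333.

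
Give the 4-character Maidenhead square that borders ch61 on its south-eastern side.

CH70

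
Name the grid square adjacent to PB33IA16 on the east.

PB33ia26

Longitude extended square 1; +1 → 2.
The latitude characters are unchanged.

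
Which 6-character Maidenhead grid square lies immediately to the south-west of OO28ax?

Longitude subsquare a = 0; −1 → -1, wraps to 23 = x, carry into square.
Longitude square 2; −1 → 1.
Latitude subsquare x = 23; −1 → 22 = w.

OO18xw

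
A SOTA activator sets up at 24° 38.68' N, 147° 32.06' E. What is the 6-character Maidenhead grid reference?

QL34sp

Add 180° to longitude and 90° to latitude: 327.5343, 114.6447.
Field: lon ⌊327.5343/20⌋ = 16 → Q; lat ⌊114.6447/10⌋ = 11 → L.
Square: lon ⌊7.5343/2⌋ = 3; lat ⌊4.6447/1⌋ = 4.
Subsquare: lon ⌊1.5343/0.0833333⌋ = 18 → s; lat ⌊0.6447/0.0416667⌋ = 15 → p.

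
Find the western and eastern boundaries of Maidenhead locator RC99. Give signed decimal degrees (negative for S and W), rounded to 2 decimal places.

Field R=17, C=2: +17·20° lon, +2·10° lat → SW at lon 160°, lat -70°.
Square 9, 9: +9·2° lon, +9·1° lat → SW at lon 178°, lat -61°.
Cell spans 2° lon × 1° lat.
west 178.00, east 180.00.

178.00, 180.00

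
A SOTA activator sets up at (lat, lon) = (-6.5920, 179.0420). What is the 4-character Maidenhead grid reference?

RI93

Add 180° to longitude and 90° to latitude: 359.04, 83.41.
Field: lon ⌊359.04/20⌋ = 17 → R; lat ⌊83.41/10⌋ = 8 → I.
Square: lon ⌊19.04/2⌋ = 9; lat ⌊3.41/1⌋ = 3.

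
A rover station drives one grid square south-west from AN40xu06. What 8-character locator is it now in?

AN40wu95

Longitude extended square 0; −1 → -1, wraps to 9, carry into subsquare.
Longitude subsquare x = 23; −1 → 22 = w.
Latitude extended square 6; −1 → 5.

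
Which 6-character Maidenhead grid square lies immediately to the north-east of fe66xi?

Longitude subsquare x = 23; +1 → 24, wraps to 0 = a, carry into square.
Longitude square 6; +1 → 7.
Latitude subsquare i = 8; +1 → 9 = j.

FE76aj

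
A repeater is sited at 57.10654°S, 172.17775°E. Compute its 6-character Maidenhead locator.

RD62cv

Shift to the Maidenhead origin (180°W, 90°S): lon 352.1778, lat 32.8935.
Field: lon ⌊352.1778/20⌋ = 17 → R; lat ⌊32.8935/10⌋ = 3 → D.
Square: lon ⌊12.1778/2⌋ = 6; lat ⌊2.8935/1⌋ = 2.
Subsquare: lon ⌊0.1778/0.0833333⌋ = 2 → c; lat ⌊0.8935/0.0416667⌋ = 21 → v.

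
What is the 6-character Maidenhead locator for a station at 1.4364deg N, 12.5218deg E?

JJ61gk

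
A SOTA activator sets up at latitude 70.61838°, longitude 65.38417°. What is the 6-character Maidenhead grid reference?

MQ20qo

Shift to the Maidenhead origin (180°W, 90°S): lon 245.3842, lat 160.6184.
Field (20°×10°, letters A–R): 245.3842/20 → 12 → M, 160.6184/10 → 16 → Q; chars MQ.
Square (2°×1°, digits 0–9): 5.3842/2 → 2, 0.6184/1 → 0; chars 20.
Subsquare (5′×2.5′, letters a–x): 1.3842/0.0833333 → 16 → q, 0.6184/0.0416667 → 14 → o; chars qo.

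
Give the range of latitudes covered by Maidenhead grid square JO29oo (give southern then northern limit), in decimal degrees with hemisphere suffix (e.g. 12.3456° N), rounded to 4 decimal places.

Field J=9, O=14: +9·20° lon, +14·10° lat → SW at lon 0°, lat 50°.
Square 2, 9: +2·2° lon, +9·1° lat → SW at lon 4°, lat 59°.
Subsquare o=14, o=14: +14·0.0833333° lon, +14·0.0416667° lat → SW at lon 5.16667°, lat 59.5833°.
Cell spans 0.0833333° lon × 0.0416667° lat.
south 59.5833° N, north 59.6250° N.

59.5833° N, 59.6250° N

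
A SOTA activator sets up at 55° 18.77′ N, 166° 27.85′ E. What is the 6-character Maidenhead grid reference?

RO35fh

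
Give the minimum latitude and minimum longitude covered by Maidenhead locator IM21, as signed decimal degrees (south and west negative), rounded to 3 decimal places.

Field I=8, M=12: +8·20° lon, +12·10° lat → SW at lon -20°, lat 30°.
Square 2, 1: +2·2° lon, +1·1° lat → SW at lon -16°, lat 31°.
latitude 31.000, longitude -16.000.

31.000, -16.000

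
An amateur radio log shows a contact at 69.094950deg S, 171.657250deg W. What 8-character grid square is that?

Shift to the Maidenhead origin (180°W, 90°S): lon 8.34275, lat 20.90505.
Field: lon ⌊8.34275/20⌋ = 0 → A; lat ⌊20.90505/10⌋ = 2 → C.
Square: lon ⌊8.34275/2⌋ = 4; lat ⌊0.90505/1⌋ = 0.
Subsquare: lon ⌊0.34275/0.0833333⌋ = 4 → e; lat ⌊0.90505/0.0416667⌋ = 21 → v.
Extended square: lon ⌊0.00942/0.00833333⌋ = 1; lat ⌊0.03005/0.00416667⌋ = 7.

AC40ev17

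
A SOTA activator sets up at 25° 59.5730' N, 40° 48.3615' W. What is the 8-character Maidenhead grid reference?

GL95ox38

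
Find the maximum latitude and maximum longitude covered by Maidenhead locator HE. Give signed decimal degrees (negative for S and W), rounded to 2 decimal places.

Field H=7, E=4: +7·20° lon, +4·10° lat → SW at lon -40°, lat -50°.
Cell spans 20° lon × 10° lat. NE corner is SW corner plus one full cell.
latitude -40.00, longitude -20.00.

-40.00, -20.00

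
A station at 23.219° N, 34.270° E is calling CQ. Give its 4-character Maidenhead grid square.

Offset from 180°W / 90°S: lon 214.27°, lat 113.22°.
Field (20°×10°, letters A–R): lon ⌊214.27/20⌋ = 10 → K; lat ⌊113.22/10⌋ = 11 → L.
Square (2°×1°, digits 0–9): lon ⌊14.27/2⌋ = 7; lat ⌊3.22/1⌋ = 3.

KL73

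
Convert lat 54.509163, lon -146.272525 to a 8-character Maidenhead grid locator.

BO64um72

Shift to the Maidenhead origin (180°W, 90°S): lon 33.72747, lat 144.50916.
Field: lon ⌊33.72747/20⌋ = 1 → B; lat ⌊144.50916/10⌋ = 14 → O.
Square: lon ⌊13.72747/2⌋ = 6; lat ⌊4.50916/1⌋ = 4.
Subsquare: lon ⌊1.72747/0.0833333⌋ = 20 → u; lat ⌊0.50916/0.0416667⌋ = 12 → m.
Extended square: lon ⌊0.06081/0.00833333⌋ = 7; lat ⌊0.00916/0.00416667⌋ = 2.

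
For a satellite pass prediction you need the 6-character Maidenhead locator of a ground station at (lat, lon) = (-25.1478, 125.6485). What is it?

PG24tu

Offset from 180°W / 90°S: lon 305.6485°, lat 64.8522°.
Field: lon ⌊305.6485/20⌋ = 15 → P; lat ⌊64.8522/10⌋ = 6 → G.
Square: lon ⌊5.6485/2⌋ = 2; lat ⌊4.8522/1⌋ = 4.
Subsquare: lon ⌊1.6485/0.0833333⌋ = 19 → t; lat ⌊0.8522/0.0416667⌋ = 20 → u.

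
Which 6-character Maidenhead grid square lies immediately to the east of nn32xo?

NN42ao

Longitude subsquare x = 23; +1 → 24, wraps to 0 = a, carry into square.
Longitude square 3; +1 → 4.
The latitude characters are unchanged.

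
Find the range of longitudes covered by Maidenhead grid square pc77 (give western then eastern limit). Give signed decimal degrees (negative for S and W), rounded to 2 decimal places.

134.00, 136.00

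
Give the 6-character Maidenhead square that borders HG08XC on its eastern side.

HG18ac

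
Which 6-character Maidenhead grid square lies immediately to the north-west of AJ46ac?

AJ36xd

Longitude subsquare a = 0; −1 → -1, wraps to 23 = x, carry into square.
Longitude square 4; −1 → 3.
Latitude subsquare c = 2; +1 → 3 = d.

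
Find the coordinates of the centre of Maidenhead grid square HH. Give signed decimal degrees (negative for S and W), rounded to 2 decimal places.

Field H=7, H=7: +7·20° lon, +7·10° lat → SW at lon -40°, lat -20°.
Cell spans 20° lon × 10° lat. Centre is SW corner plus half of each.
latitude -15.00, longitude -30.00.

-15.00, -30.00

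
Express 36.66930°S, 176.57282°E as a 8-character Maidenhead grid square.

RF83gh89

Add 180° to longitude and 90° to latitude: 356.57282, 53.33070.
Field: 356.57282/20 → 17 → R, 53.33070/10 → 5 → F; chars RF.
Square: 16.57282/2 → 8, 3.33070/1 → 3; chars 83.
Subsquare: 0.57282/0.0833333 → 6 → g, 0.33070/0.0416667 → 7 → h; chars gh.
Extended square: 0.07282/0.00833333 → 8, 0.03903/0.00416667 → 9; chars 89.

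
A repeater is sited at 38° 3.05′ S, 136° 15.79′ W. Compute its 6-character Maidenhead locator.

Offset from 180°W / 90°S: lon 43.7368°, lat 51.9492°.
Field: lon ⌊43.7368/20⌋ = 2 → C; lat ⌊51.9492/10⌋ = 5 → F.
Square: lon ⌊3.7368/2⌋ = 1; lat ⌊1.9492/1⌋ = 1.
Subsquare: lon ⌊1.7368/0.0833333⌋ = 20 → u; lat ⌊0.9492/0.0416667⌋ = 22 → w.

CF11uw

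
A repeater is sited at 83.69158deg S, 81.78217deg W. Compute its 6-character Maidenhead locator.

EA96ch

Offset from 180°W / 90°S: lon 98.2178°, lat 6.3084°.
Field: 98.2178/20 → 4 → E, 6.3084/10 → 0 → A; chars EA.
Square: 18.2178/2 → 9, 6.3084/1 → 6; chars 96.
Subsquare: 0.2178/0.0833333 → 2 → c, 0.3084/0.0416667 → 7 → h; chars ch.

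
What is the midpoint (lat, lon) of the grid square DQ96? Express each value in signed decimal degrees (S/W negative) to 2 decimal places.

Field D=3, Q=16: +3·20° lon, +16·10° lat → SW at lon -120°, lat 70°.
Square 9, 6: +9·2° lon, +6·1° lat → SW at lon -102°, lat 76°.
Cell spans 2° lon × 1° lat. Centre is SW corner plus half of each.
latitude 76.50, longitude -101.00.

76.50, -101.00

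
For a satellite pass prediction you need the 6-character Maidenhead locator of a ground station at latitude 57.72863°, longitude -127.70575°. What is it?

Offset from 180°W / 90°S: lon 52.2943°, lat 147.7286°.
Field: lon ⌊52.2943/20⌋ = 2 → C; lat ⌊147.7286/10⌋ = 14 → O.
Square: lon ⌊12.2943/2⌋ = 6; lat ⌊7.7286/1⌋ = 7.
Subsquare: lon ⌊0.2943/0.0833333⌋ = 3 → d; lat ⌊0.7286/0.0416667⌋ = 17 → r.

CO67dr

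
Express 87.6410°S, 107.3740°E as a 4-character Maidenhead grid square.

OA32

Add 180° to longitude and 90° to latitude: 287.37, 2.36.
Field: lon ⌊287.37/20⌋ = 14 → O; lat ⌊2.36/10⌋ = 0 → A.
Square: lon ⌊7.37/2⌋ = 3; lat ⌊2.36/1⌋ = 2.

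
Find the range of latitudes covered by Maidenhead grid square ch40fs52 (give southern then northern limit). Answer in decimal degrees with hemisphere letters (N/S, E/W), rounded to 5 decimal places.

19.24167° S, 19.23750° S

Field C=2, H=7: +2·20° lon, +7·10° lat → SW at lon -140°, lat -20°.
Square 4, 0: +4·2° lon, +0·1° lat → SW at lon -132°, lat -20°.
Subsquare f=5, s=18: +5·0.0833333° lon, +18·0.0416667° lat → SW at lon -131.583°, lat -19.25°.
Extended square 5, 2: +5·0.00833333° lon, +2·0.00416667° lat → SW at lon -131.542°, lat -19.2417°.
Cell spans 0.00833333° lon × 0.00416667° lat.
south 19.24167° S, north 19.23750° S.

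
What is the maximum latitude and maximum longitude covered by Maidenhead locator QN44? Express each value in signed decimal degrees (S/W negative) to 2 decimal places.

Field Q=16, N=13: +16·20° lon, +13·10° lat → SW at lon 140°, lat 40°.
Square 4, 4: +4·2° lon, +4·1° lat → SW at lon 148°, lat 44°.
Cell spans 2° lon × 1° lat. NE corner is SW corner plus one full cell.
latitude 45.00, longitude 150.00.

45.00, 150.00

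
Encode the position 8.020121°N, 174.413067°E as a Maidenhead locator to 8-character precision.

Shift to the Maidenhead origin (180°W, 90°S): lon 354.41307, lat 98.02012.
Field (20°×10°, letters A–R): 354.41307/20 → 17 → R, 98.02012/10 → 9 → J; chars RJ.
Square (2°×1°, digits 0–9): 14.41307/2 → 7, 8.02012/1 → 8; chars 78.
Subsquare (5′×2.5′, letters a–x): 0.41307/0.0833333 → 4 → e, 0.02012/0.0416667 → 0 → a; chars ea.
Extended square (30″×15″, digits 0–9): 0.07973/0.00833333 → 9, 0.02012/0.00416667 → 4; chars 94.

RJ78ea94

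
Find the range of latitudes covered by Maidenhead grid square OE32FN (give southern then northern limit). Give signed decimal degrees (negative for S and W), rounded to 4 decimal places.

Field O=14, E=4: +14·20° lon, +4·10° lat → SW at lon 100°, lat -50°.
Square 3, 2: +3·2° lon, +2·1° lat → SW at lon 106°, lat -48°.
Subsquare f=5, n=13: +5·0.0833333° lon, +13·0.0416667° lat → SW at lon 106.417°, lat -47.4583°.
Cell spans 0.0833333° lon × 0.0416667° lat.
south -47.4583, north -47.4167.

-47.4583, -47.4167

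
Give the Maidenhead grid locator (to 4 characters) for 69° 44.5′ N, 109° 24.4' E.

Shift to the Maidenhead origin (180°W, 90°S): lon 289.41, lat 159.74.
Field: 289.41/20 → 14 → O, 159.74/10 → 15 → P; chars OP.
Square: 9.41/2 → 4, 9.74/1 → 9; chars 49.

OP49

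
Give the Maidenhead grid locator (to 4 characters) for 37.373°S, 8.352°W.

IF52

Shift to the Maidenhead origin (180°W, 90°S): lon 171.65, lat 52.63.
Field (20°×10°, letters A–R): 171.65/20 → 8 → I, 52.63/10 → 5 → F; chars IF.
Square (2°×1°, digits 0–9): 11.65/2 → 5, 2.63/1 → 2; chars 52.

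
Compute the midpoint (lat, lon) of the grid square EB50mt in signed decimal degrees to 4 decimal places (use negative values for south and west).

-79.1875, -88.9583

Field E=4, B=1: +4·20° lon, +1·10° lat → SW at lon -100°, lat -80°.
Square 5, 0: +5·2° lon, +0·1° lat → SW at lon -90°, lat -80°.
Subsquare m=12, t=19: +12·0.0833333° lon, +19·0.0416667° lat → SW at lon -89°, lat -79.2083°.
Cell spans 0.0833333° lon × 0.0416667° lat. Centre is SW corner plus half of each.
latitude -79.1875, longitude -88.9583.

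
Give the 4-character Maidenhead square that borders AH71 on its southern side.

AH70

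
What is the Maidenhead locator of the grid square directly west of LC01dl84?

LC01dl74

Longitude extended square 8; −1 → 7.
The latitude characters are unchanged.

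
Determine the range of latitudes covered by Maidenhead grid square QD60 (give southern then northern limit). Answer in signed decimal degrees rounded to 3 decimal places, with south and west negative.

-60.000, -59.000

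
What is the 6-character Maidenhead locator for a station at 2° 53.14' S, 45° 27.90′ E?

LI27rc

Shift to the Maidenhead origin (180°W, 90°S): lon 225.4650, lat 87.1143.
Field: lon ⌊225.4650/20⌋ = 11 → L; lat ⌊87.1143/10⌋ = 8 → I.
Square: lon ⌊5.4650/2⌋ = 2; lat ⌊7.1143/1⌋ = 7.
Subsquare: lon ⌊1.4650/0.0833333⌋ = 17 → r; lat ⌊0.1143/0.0416667⌋ = 2 → c.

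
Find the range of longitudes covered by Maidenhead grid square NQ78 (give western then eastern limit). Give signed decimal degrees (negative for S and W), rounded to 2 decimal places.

Field N=13, Q=16: +13·20° lon, +16·10° lat → SW at lon 80°, lat 70°.
Square 7, 8: +7·2° lon, +8·1° lat → SW at lon 94°, lat 78°.
Cell spans 2° lon × 1° lat.
west 94.00, east 96.00.

94.00, 96.00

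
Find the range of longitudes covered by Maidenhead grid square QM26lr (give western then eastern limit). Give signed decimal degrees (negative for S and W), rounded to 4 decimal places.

Field Q=16, M=12: +16·20° lon, +12·10° lat → SW at lon 140°, lat 30°.
Square 2, 6: +2·2° lon, +6·1° lat → SW at lon 144°, lat 36°.
Subsquare l=11, r=17: +11·0.0833333° lon, +17·0.0416667° lat → SW at lon 144.917°, lat 36.7083°.
Cell spans 0.0833333° lon × 0.0416667° lat.
west 144.9167, east 145.0000.

144.9167, 145.0000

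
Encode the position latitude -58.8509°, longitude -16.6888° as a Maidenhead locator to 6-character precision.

ID11pd

Shift to the Maidenhead origin (180°W, 90°S): lon 163.3112, lat 31.1491.
Field: 163.3112/20 → 8 → I, 31.1491/10 → 3 → D; chars ID.
Square: 3.3112/2 → 1, 1.1491/1 → 1; chars 11.
Subsquare: 1.3112/0.0833333 → 15 → p, 0.1491/0.0416667 → 3 → d; chars pd.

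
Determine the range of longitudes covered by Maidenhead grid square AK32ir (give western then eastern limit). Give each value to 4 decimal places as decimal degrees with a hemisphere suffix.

Field A=0, K=10: +0·20° lon, +10·10° lat → SW at lon -180°, lat 10°.
Square 3, 2: +3·2° lon, +2·1° lat → SW at lon -174°, lat 12°.
Subsquare i=8, r=17: +8·0.0833333° lon, +17·0.0416667° lat → SW at lon -173.333°, lat 12.7083°.
Cell spans 0.0833333° lon × 0.0416667° lat.
west 173.3333° W, east 173.2500° W.

173.3333° W, 173.2500° W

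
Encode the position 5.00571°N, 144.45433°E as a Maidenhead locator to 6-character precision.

QJ25fa

Shift to the Maidenhead origin (180°W, 90°S): lon 324.4543, lat 95.0057.
Field: 324.4543/20 → 16 → Q, 95.0057/10 → 9 → J; chars QJ.
Square: 4.4543/2 → 2, 5.0057/1 → 5; chars 25.
Subsquare: 0.4543/0.0833333 → 5 → f, 0.0057/0.0416667 → 0 → a; chars fa.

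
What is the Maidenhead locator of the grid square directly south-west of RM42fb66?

Longitude extended square 6; −1 → 5.
Latitude extended square 6; −1 → 5.

RM42fb55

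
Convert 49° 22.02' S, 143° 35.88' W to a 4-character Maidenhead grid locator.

BE80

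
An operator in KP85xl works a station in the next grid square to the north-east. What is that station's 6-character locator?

KP95am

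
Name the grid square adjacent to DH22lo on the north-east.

Longitude subsquare l = 11; +1 → 12 = m.
Latitude subsquare o = 14; +1 → 15 = p.

DH22mp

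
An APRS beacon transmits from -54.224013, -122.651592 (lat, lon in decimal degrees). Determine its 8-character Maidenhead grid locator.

CD85qs16

Add 180° to longitude and 90° to latitude: 57.34841, 35.77599.
Field: lon ⌊57.34841/20⌋ = 2 → C; lat ⌊35.77599/10⌋ = 3 → D.
Square: lon ⌊17.34841/2⌋ = 8; lat ⌊5.77599/1⌋ = 5.
Subsquare: lon ⌊1.34841/0.0833333⌋ = 16 → q; lat ⌊0.77599/0.0416667⌋ = 18 → s.
Extended square: lon ⌊0.01507/0.00833333⌋ = 1; lat ⌊0.02599/0.00416667⌋ = 6.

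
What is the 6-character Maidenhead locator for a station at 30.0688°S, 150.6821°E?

Add 180° to longitude and 90° to latitude: 330.6821, 59.9312.
Field (20°×10°, letters A–R): 330.6821/20 → 16 → Q, 59.9312/10 → 5 → F; chars QF.
Square (2°×1°, digits 0–9): 10.6821/2 → 5, 9.9312/1 → 9; chars 59.
Subsquare (5′×2.5′, letters a–x): 0.6821/0.0833333 → 8 → i, 0.9312/0.0416667 → 22 → w; chars iw.

QF59iw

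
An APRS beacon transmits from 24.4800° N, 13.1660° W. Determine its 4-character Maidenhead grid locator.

IL34

Shift to the Maidenhead origin (180°W, 90°S): lon 166.83, lat 114.48.
Field: lon ⌊166.83/20⌋ = 8 → I; lat ⌊114.48/10⌋ = 11 → L.
Square: lon ⌊6.83/2⌋ = 3; lat ⌊4.48/1⌋ = 4.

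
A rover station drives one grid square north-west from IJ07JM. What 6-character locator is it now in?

IJ07in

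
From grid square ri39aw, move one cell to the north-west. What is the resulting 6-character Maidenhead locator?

RI29xx

Longitude subsquare a = 0; −1 → -1, wraps to 23 = x, carry into square.
Longitude square 3; −1 → 2.
Latitude subsquare w = 22; +1 → 23 = x.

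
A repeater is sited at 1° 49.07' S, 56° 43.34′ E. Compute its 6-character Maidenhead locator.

LI88ie

Offset from 180°W / 90°S: lon 236.7223°, lat 88.1822°.
Field (20°×10°, letters A–R): 236.7223/20 → 11 → L, 88.1822/10 → 8 → I; chars LI.
Square (2°×1°, digits 0–9): 16.7223/2 → 8, 8.1822/1 → 8; chars 88.
Subsquare (5′×2.5′, letters a–x): 0.7223/0.0833333 → 8 → i, 0.1822/0.0416667 → 4 → e; chars ie.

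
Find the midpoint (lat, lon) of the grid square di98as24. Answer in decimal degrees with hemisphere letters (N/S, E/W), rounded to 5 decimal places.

1.23125° S, 101.97917° W

Field D=3, I=8: +3·20° lon, +8·10° lat → SW at lon -120°, lat -10°.
Square 9, 8: +9·2° lon, +8·1° lat → SW at lon -102°, lat -2°.
Subsquare a=0, s=18: +0·0.0833333° lon, +18·0.0416667° lat → SW at lon -102°, lat -1.25°.
Extended square 2, 4: +2·0.00833333° lon, +4·0.00416667° lat → SW at lon -101.983°, lat -1.23333°.
Cell spans 0.00833333° lon × 0.00416667° lat. Centre is SW corner plus half of each.
latitude 1.23125° S, longitude 101.97917° W.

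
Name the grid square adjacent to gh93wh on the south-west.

GH93vg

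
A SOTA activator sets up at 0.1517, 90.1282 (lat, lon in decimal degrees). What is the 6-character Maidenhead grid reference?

Offset from 180°W / 90°S: lon 270.1282°, lat 90.1517°.
Field: 270.1282/20 → 13 → N, 90.1517/10 → 9 → J; chars NJ.
Square: 10.1282/2 → 5, 0.1517/1 → 0; chars 50.
Subsquare: 0.1282/0.0833333 → 1 → b, 0.1517/0.0416667 → 3 → d; chars bd.

NJ50bd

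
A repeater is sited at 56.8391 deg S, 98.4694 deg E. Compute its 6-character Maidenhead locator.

Add 180° to longitude and 90° to latitude: 278.4694, 33.1609.
Field (20°×10°, letters A–R): 278.4694/20 → 13 → N, 33.1609/10 → 3 → D; chars ND.
Square (2°×1°, digits 0–9): 18.4694/2 → 9, 3.1609/1 → 3; chars 93.
Subsquare (5′×2.5′, letters a–x): 0.4694/0.0833333 → 5 → f, 0.1609/0.0416667 → 3 → d; chars fd.

ND93fd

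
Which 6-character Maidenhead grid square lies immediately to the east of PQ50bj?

PQ50cj

Longitude subsquare b = 1; +1 → 2 = c.
The latitude characters are unchanged.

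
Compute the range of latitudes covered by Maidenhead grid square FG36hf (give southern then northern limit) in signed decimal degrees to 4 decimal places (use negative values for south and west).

-23.7917, -23.7500

Field F=5, G=6: +5·20° lon, +6·10° lat → SW at lon -80°, lat -30°.
Square 3, 6: +3·2° lon, +6·1° lat → SW at lon -74°, lat -24°.
Subsquare h=7, f=5: +7·0.0833333° lon, +5·0.0416667° lat → SW at lon -73.4167°, lat -23.7917°.
Cell spans 0.0833333° lon × 0.0416667° lat.
south -23.7917, north -23.7500.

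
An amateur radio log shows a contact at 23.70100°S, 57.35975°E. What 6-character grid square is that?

Add 180° to longitude and 90° to latitude: 237.3597, 66.2990.
Field: 237.3597/20 → 11 → L, 66.2990/10 → 6 → G; chars LG.
Square: 17.3597/2 → 8, 6.2990/1 → 6; chars 86.
Subsquare: 1.3597/0.0833333 → 16 → q, 0.2990/0.0416667 → 7 → h; chars qh.

LG86qh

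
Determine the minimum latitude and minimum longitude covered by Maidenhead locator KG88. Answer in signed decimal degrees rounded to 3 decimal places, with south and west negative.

-22.000, 36.000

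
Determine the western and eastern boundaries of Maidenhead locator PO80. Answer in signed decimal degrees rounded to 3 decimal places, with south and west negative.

136.000, 138.000

Field P=15, O=14: +15·20° lon, +14·10° lat → SW at lon 120°, lat 50°.
Square 8, 0: +8·2° lon, +0·1° lat → SW at lon 136°, lat 50°.
Cell spans 2° lon × 1° lat.
west 136.000, east 138.000.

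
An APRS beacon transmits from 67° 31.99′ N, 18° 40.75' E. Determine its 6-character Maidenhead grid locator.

Add 180° to longitude and 90° to latitude: 198.6792, 157.5332.
Field: 198.6792/20 → 9 → J, 157.5332/10 → 15 → P; chars JP.
Square: 18.6792/2 → 9, 7.5332/1 → 7; chars 97.
Subsquare: 0.6792/0.0833333 → 8 → i, 0.5332/0.0416667 → 12 → m; chars im.

JP97im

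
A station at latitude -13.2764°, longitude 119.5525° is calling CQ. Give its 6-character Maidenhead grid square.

OH96sr

Add 180° to longitude and 90° to latitude: 299.5525, 76.7236.
Field: lon ⌊299.5525/20⌋ = 14 → O; lat ⌊76.7236/10⌋ = 7 → H.
Square: lon ⌊19.5525/2⌋ = 9; lat ⌊6.7236/1⌋ = 6.
Subsquare: lon ⌊1.5525/0.0833333⌋ = 18 → s; lat ⌊0.7236/0.0416667⌋ = 17 → r.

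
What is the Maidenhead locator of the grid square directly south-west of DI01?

CI90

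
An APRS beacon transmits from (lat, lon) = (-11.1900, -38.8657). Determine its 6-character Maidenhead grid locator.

HH08nt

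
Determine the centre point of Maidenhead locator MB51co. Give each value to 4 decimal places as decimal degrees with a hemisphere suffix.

78.3958° S, 70.2083° E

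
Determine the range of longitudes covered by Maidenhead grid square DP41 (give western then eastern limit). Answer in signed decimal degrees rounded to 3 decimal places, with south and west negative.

-112.000, -110.000

Field D=3, P=15: +3·20° lon, +15·10° lat → SW at lon -120°, lat 60°.
Square 4, 1: +4·2° lon, +1·1° lat → SW at lon -112°, lat 61°.
Cell spans 2° lon × 1° lat.
west -112.000, east -110.000.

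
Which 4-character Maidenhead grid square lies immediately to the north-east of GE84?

Longitude square 8; +1 → 9.
Latitude square 4; +1 → 5.

GE95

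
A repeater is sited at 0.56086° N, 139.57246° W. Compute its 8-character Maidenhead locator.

CJ00fn14

Shift to the Maidenhead origin (180°W, 90°S): lon 40.42754, lat 90.56086.
Field: 40.42754/20 → 2 → C, 90.56086/10 → 9 → J; chars CJ.
Square: 0.42754/2 → 0, 0.56086/1 → 0; chars 00.
Subsquare: 0.42754/0.0833333 → 5 → f, 0.56086/0.0416667 → 13 → n; chars fn.
Extended square: 0.01087/0.00833333 → 1, 0.01919/0.00416667 → 4; chars 14.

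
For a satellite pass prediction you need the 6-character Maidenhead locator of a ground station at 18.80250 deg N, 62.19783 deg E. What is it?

MK18ct

Offset from 180°W / 90°S: lon 242.1978°, lat 108.8025°.
Field: lon ⌊242.1978/20⌋ = 12 → M; lat ⌊108.8025/10⌋ = 10 → K.
Square: lon ⌊2.1978/2⌋ = 1; lat ⌊8.8025/1⌋ = 8.
Subsquare: lon ⌊0.1978/0.0833333⌋ = 2 → c; lat ⌊0.8025/0.0416667⌋ = 19 → t.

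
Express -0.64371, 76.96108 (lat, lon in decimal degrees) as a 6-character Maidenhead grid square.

Offset from 180°W / 90°S: lon 256.9611°, lat 89.3563°.
Field (20°×10°, letters A–R): 256.9611/20 → 12 → M, 89.3563/10 → 8 → I; chars MI.
Square (2°×1°, digits 0–9): 16.9611/2 → 8, 9.3563/1 → 9; chars 89.
Subsquare (5′×2.5′, letters a–x): 0.9611/0.0833333 → 11 → l, 0.3563/0.0416667 → 8 → i; chars li.

MI89li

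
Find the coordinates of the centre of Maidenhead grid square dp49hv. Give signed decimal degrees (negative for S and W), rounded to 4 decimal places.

Field D=3, P=15: +3·20° lon, +15·10° lat → SW at lon -120°, lat 60°.
Square 4, 9: +4·2° lon, +9·1° lat → SW at lon -112°, lat 69°.
Subsquare h=7, v=21: +7·0.0833333° lon, +21·0.0416667° lat → SW at lon -111.417°, lat 69.875°.
Cell spans 0.0833333° lon × 0.0416667° lat. Centre is SW corner plus half of each.
latitude 69.8958, longitude -111.3750.

69.8958, -111.3750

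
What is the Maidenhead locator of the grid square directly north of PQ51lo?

PQ51lp

Latitude subsquare o = 14; +1 → 15 = p.
The longitude characters are unchanged.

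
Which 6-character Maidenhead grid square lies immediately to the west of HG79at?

Longitude subsquare a = 0; −1 → -1, wraps to 23 = x, carry into square.
Longitude square 7; −1 → 6.
The latitude characters are unchanged.

HG69xt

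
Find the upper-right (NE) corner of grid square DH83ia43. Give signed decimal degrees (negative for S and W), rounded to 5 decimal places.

-16.98333, -103.29167

Field D=3, H=7: +3·20° lon, +7·10° lat → SW at lon -120°, lat -20°.
Square 8, 3: +8·2° lon, +3·1° lat → SW at lon -104°, lat -17°.
Subsquare i=8, a=0: +8·0.0833333° lon, +0·0.0416667° lat → SW at lon -103.333°, lat -17°.
Extended square 4, 3: +4·0.00833333° lon, +3·0.00416667° lat → SW at lon -103.3°, lat -16.9875°.
Cell spans 0.00833333° lon × 0.00416667° lat. NE corner is SW corner plus one full cell.
latitude -16.98333, longitude -103.29167.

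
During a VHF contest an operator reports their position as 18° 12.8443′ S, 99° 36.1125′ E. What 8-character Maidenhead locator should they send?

NH91ts28

Offset from 180°W / 90°S: lon 279.60188°, lat 71.78593°.
Field: 279.60188/20 → 13 → N, 71.78593/10 → 7 → H; chars NH.
Square: 19.60188/2 → 9, 1.78593/1 → 1; chars 91.
Subsquare: 1.60188/0.0833333 → 19 → t, 0.78593/0.0416667 → 18 → s; chars ts.
Extended square: 0.01854/0.00833333 → 2, 0.03593/0.00416667 → 8; chars 28.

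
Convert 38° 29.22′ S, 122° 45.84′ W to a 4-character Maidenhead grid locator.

CF81

Shift to the Maidenhead origin (180°W, 90°S): lon 57.24, lat 51.51.
Field: lon ⌊57.24/20⌋ = 2 → C; lat ⌊51.51/10⌋ = 5 → F.
Square: lon ⌊17.24/2⌋ = 8; lat ⌊1.51/1⌋ = 1.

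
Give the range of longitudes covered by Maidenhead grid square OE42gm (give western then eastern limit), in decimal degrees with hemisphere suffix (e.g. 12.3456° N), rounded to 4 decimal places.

108.5000° E, 108.5833° E

Field O=14, E=4: +14·20° lon, +4·10° lat → SW at lon 100°, lat -50°.
Square 4, 2: +4·2° lon, +2·1° lat → SW at lon 108°, lat -48°.
Subsquare g=6, m=12: +6·0.0833333° lon, +12·0.0416667° lat → SW at lon 108.5°, lat -47.5°.
Cell spans 0.0833333° lon × 0.0416667° lat.
west 108.5000° E, east 108.5833° E.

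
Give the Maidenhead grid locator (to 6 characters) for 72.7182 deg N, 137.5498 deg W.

CQ12fr

Shift to the Maidenhead origin (180°W, 90°S): lon 42.4502, lat 162.7182.
Field: lon ⌊42.4502/20⌋ = 2 → C; lat ⌊162.7182/10⌋ = 16 → Q.
Square: lon ⌊2.4502/2⌋ = 1; lat ⌊2.7182/1⌋ = 2.
Subsquare: lon ⌊0.4502/0.0833333⌋ = 5 → f; lat ⌊0.7182/0.0416667⌋ = 17 → r.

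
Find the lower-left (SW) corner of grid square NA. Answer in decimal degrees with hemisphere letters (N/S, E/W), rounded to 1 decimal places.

90.0° S, 80.0° E

Field N=13, A=0: +13·20° lon, +0·10° lat → SW at lon 80°, lat -90°.
latitude 90.0° S, longitude 80.0° E.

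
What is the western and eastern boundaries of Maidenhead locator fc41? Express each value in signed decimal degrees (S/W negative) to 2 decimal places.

-72.00, -70.00

Field F=5, C=2: +5·20° lon, +2·10° lat → SW at lon -80°, lat -70°.
Square 4, 1: +4·2° lon, +1·1° lat → SW at lon -72°, lat -69°.
Cell spans 2° lon × 1° lat.
west -72.00, east -70.00.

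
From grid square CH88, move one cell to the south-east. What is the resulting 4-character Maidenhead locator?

Longitude square 8; +1 → 9.
Latitude square 8; −1 → 7.

CH97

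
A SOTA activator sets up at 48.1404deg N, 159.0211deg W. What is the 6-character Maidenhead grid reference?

Add 180° to longitude and 90° to latitude: 20.9789, 138.1404.
Field: 20.9789/20 → 1 → B, 138.1404/10 → 13 → N; chars BN.
Square: 0.9789/2 → 0, 8.1404/1 → 8; chars 08.
Subsquare: 0.9789/0.0833333 → 11 → l, 0.1404/0.0416667 → 3 → d; chars ld.

BN08ld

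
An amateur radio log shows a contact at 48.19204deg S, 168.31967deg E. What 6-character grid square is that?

RE41dt

Add 180° to longitude and 90° to latitude: 348.3197, 41.8080.
Field: lon ⌊348.3197/20⌋ = 17 → R; lat ⌊41.8080/10⌋ = 4 → E.
Square: lon ⌊8.3197/2⌋ = 4; lat ⌊1.8080/1⌋ = 1.
Subsquare: lon ⌊0.3197/0.0833333⌋ = 3 → d; lat ⌊0.8080/0.0416667⌋ = 19 → t.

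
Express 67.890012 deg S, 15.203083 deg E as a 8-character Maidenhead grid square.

JC72oc46

Add 180° to longitude and 90° to latitude: 195.20308, 22.10999.
Field: 195.20308/20 → 9 → J, 22.10999/10 → 2 → C; chars JC.
Square: 15.20308/2 → 7, 2.10999/1 → 2; chars 72.
Subsquare: 1.20308/0.0833333 → 14 → o, 0.10999/0.0416667 → 2 → c; chars oc.
Extended square: 0.03642/0.00833333 → 4, 0.02665/0.00416667 → 6; chars 46.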